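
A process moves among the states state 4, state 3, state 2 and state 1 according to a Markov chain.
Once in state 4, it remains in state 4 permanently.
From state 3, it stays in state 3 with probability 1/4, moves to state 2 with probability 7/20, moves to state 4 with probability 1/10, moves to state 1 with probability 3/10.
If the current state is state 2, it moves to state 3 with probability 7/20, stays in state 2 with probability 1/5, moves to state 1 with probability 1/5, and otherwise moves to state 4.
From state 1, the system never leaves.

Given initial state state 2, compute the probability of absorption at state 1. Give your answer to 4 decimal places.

Let h(s) be the probability of absorption at state 1 starting from transient state s. Then h(state 1) = 1 and h(state 4) = 0. By first-step analysis:
h(state 3) = 0.1·0 + 0.25·h(state 3) + 0.35·h(state 2) + 0.3·1
h(state 2) = 0.25·0 + 0.35·h(state 3) + 0.2·h(state 2) + 0.2·1
Solving: h(state 3) = 0.6492, h(state 2) = 0.5340.
Starting from state 2, the probability is 0.5340.

0.5340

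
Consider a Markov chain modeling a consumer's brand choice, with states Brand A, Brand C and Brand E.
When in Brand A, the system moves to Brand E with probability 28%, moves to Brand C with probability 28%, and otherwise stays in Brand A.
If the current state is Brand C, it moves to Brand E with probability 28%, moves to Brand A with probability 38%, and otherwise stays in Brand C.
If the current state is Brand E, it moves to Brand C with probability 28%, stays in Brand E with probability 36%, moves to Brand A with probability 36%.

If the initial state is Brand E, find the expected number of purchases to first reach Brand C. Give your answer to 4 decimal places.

Let t(s) be the expected number of purchases to first reach Brand C from state s, with t(Brand C) = 0. Conditioning on the first purchase:
t(Brand A) = 1 + 0.44·t(Brand A) + 0.28·t(Brand E)
t(Brand E) = 1 + 0.36·t(Brand A) + 0.36·t(Brand E)
Solving: t(Brand A) = 3.5714, t(Brand E) = 3.5714.
Expected purchases from Brand E to Brand C: 3.5714.

3.5714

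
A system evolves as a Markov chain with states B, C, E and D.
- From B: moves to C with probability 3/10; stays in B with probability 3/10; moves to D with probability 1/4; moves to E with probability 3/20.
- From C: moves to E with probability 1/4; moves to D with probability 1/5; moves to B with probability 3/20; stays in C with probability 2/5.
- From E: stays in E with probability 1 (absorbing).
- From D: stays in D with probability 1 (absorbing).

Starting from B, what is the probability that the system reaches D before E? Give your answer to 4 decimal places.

Let h(s) be the probability of absorption at D starting from transient state s. Then h(D) = 1 and h(E) = 0. By first-step analysis:
h(B) = 0.3·h(B) + 0.3·h(C) + 0.15·0 + 0.25·1
h(C) = 0.15·h(B) + 0.4·h(C) + 0.25·0 + 0.2·1
Solving: h(B) = 0.5600, h(C) = 0.4733.
Starting from B, the probability is 0.5600.

0.5600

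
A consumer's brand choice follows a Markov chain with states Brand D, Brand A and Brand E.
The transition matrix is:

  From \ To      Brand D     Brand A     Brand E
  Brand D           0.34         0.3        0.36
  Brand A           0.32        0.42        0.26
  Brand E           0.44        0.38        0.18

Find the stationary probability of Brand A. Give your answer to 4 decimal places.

0.3658

Let the stationary distribution be π with π = πP and π_1 + π_2 + π_3 = 1.
π_1 = 0.34·π_1 + 0.32·π_2 + 0.44·π_3
π_2 = 0.3·π_1 + 0.42·π_2 + 0.38·π_3
Solving with the normalization constraint gives π = (0.3601, 0.3658, 0.2741).
So the stationary probability of Brand A is 0.3658.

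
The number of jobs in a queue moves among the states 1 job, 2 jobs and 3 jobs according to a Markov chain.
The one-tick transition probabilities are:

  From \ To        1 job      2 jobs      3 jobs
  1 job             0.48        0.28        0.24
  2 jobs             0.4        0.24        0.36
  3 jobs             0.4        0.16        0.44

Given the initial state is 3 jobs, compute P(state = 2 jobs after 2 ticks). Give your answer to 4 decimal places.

Sum over the intermediate state after 1 tick:
P = P(3 jobs→1 job)·P(1 job→2 jobs) + P(3 jobs→2 jobs)·P(2 jobs→2 jobs) + P(3 jobs→3 jobs)·P(3 jobs→2 jobs)
  = 0.4×0.28 + 0.16×0.24 + 0.44×0.16
  = 0.1120 + 0.0384 + 0.0704 = 0.2208

0.2208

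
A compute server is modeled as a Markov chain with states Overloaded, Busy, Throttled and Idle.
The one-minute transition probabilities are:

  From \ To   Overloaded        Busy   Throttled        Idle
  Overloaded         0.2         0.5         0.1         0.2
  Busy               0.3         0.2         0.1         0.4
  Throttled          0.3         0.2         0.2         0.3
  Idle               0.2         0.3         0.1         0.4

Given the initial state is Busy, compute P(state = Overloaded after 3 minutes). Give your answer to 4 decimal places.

0.2440

Propagate the distribution vector 3 minutes from Busy.
After 0 minutes: (0.0000, 1.0000, 0.0000, 0.0000)
After 1 minute: (0.3000, 0.2000, 0.1000, 0.4000)
After 2 minutes: (0.2300, 0.3300, 0.1100, 0.3300)
After 3 minutes: (0.2440, 0.3020, 0.1110, 0.3430)
P(in Overloaded after 3 minutes) = 0.2440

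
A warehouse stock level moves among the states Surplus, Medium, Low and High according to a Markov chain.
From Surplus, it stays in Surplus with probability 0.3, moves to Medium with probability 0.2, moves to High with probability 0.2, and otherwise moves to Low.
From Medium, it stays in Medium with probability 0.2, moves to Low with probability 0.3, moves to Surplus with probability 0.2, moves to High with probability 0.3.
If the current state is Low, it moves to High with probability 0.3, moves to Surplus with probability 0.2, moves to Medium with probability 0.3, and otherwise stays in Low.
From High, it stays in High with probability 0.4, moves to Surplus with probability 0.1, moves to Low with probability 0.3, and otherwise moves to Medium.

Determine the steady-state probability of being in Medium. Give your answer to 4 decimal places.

Let the stationary distribution be π with π = πP and π_1 + π_2 + π_3 + π_4 = 1.
π_1 = 0.3·π_1 + 0.2·π_2 + 0.2·π_3 + 0.1·π_4
π_2 = 0.2·π_1 + 0.2·π_2 + 0.3·π_3 + 0.2·π_4
π_3 = 0.3·π_1 + 0.3·π_2 + 0.2·π_3 + 0.3·π_4
Solving with the normalization constraint gives π = (0.1875, 0.2273, 0.2727, 0.3125).
So the stationary probability of Medium is 0.2273.

0.2273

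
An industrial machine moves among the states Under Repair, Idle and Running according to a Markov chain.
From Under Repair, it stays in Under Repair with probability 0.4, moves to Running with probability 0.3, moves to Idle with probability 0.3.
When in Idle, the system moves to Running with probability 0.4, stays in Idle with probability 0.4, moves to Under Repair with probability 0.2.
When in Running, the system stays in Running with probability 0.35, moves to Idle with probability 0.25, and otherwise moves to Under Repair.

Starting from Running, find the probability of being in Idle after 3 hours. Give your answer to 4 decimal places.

Propagate the distribution vector 3 hours from Running.
After 0 hours: (0.0000, 0.0000, 1.0000)
After 1 hour: (0.4000, 0.2500, 0.3500)
After 2 hours: (0.3500, 0.3075, 0.3425)
After 3 hours: (0.3385, 0.3136, 0.3479)
P(in Idle after 3 hours) = 0.3136

0.3136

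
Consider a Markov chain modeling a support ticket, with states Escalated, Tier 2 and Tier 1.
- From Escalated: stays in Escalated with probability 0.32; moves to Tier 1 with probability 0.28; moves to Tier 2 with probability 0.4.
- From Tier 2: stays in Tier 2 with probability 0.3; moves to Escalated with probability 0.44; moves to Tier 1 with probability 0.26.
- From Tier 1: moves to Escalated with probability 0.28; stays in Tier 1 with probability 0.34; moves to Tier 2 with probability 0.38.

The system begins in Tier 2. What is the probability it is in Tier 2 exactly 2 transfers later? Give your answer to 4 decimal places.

Sum over the intermediate state after 1 transfer:
P = P(Tier 2→Escalated)·P(Escalated→Tier 2) + P(Tier 2→Tier 2)·P(Tier 2→Tier 2) + P(Tier 2→Tier 1)·P(Tier 1→Tier 2)
  = 0.44×0.4 + 0.3×0.3 + 0.26×0.38
  = 0.1760 + 0.0900 + 0.0988 = 0.3648

0.3648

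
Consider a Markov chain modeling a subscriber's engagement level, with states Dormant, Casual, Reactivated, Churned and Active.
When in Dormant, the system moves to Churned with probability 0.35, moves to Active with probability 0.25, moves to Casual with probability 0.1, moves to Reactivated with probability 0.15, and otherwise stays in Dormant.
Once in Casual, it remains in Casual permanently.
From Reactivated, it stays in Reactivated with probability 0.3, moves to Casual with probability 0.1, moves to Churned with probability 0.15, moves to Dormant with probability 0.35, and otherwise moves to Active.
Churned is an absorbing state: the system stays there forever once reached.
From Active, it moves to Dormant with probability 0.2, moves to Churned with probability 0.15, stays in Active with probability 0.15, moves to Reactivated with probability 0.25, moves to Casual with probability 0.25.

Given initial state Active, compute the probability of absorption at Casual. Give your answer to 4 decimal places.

Let h(s) be the probability of absorption at Casual starting from transient state s. Then h(Casual) = 1 and h(Churned) = 0. By first-step analysis:
h(Dormant) = 0.15·h(Dormant) + 0.1·1 + 0.15·h(Reactivated) + 0.35·0 + 0.25·h(Active)
h(Reactivated) = 0.35·h(Dormant) + 0.1·1 + 0.3·h(Reactivated) + 0.15·0 + 0.1·h(Active)
h(Active) = 0.2·h(Dormant) + 0.25·1 + 0.25·h(Reactivated) + 0.15·0 + 0.15·h(Active)
Solving: h(Dormant) = 0.3250, h(Reactivated) = 0.3740, h(Active) = 0.4806.
Starting from Active, the probability is 0.4806.

0.4806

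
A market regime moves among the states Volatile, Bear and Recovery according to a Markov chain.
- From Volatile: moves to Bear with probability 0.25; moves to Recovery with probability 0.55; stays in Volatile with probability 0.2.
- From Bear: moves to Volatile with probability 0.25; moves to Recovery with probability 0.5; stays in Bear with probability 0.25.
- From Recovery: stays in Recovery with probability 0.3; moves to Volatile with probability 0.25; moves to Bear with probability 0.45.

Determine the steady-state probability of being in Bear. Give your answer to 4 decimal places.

Let the stationary distribution be π with π = πP and π_1 + π_2 + π_3 = 1.
π_1 = 0.2·π_1 + 0.25·π_2 + 0.25·π_3
π_2 = 0.25·π_1 + 0.25·π_2 + 0.45·π_3
Solving with the normalization constraint gives π = (0.2381, 0.3353, 0.4266).
So the stationary probability of Bear is 0.3353.

0.3353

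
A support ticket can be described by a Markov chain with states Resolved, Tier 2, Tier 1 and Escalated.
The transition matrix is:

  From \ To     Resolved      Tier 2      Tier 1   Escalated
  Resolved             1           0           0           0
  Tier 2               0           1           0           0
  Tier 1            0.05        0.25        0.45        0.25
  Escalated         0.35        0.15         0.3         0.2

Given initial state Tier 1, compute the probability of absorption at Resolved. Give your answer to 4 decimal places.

Let h(s) be the probability of absorption at Resolved starting from transient state s. Then h(Resolved) = 1 and h(Tier 2) = 0. By first-step analysis:
h(Tier 1) = 0.05·1 + 0.25·0 + 0.45·h(Tier 1) + 0.25·h(Escalated)
h(Escalated) = 0.35·1 + 0.15·0 + 0.3·h(Tier 1) + 0.2·h(Escalated)
Solving: h(Tier 1) = 0.3493, h(Escalated) = 0.5685.
Starting from Tier 1, the probability is 0.3493.

0.3493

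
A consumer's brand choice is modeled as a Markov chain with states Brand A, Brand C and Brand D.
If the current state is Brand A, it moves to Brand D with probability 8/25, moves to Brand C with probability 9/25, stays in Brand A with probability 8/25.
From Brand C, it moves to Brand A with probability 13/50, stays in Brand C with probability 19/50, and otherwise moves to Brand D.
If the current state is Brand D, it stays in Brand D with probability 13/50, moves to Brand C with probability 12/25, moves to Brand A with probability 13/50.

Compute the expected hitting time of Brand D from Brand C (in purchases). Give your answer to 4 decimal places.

2.8659

Let t(s) be the expected number of purchases to first reach Brand D from state s, with t(Brand D) = 0. Conditioning on the first purchase:
t(Brand A) = 1 + 0.32·t(Brand A) + 0.36·t(Brand C)
t(Brand C) = 1 + 0.26·t(Brand A) + 0.38·t(Brand C)
Solving: t(Brand A) = 2.9878, t(Brand C) = 2.8659.
Expected purchases from Brand C to Brand D: 2.8659.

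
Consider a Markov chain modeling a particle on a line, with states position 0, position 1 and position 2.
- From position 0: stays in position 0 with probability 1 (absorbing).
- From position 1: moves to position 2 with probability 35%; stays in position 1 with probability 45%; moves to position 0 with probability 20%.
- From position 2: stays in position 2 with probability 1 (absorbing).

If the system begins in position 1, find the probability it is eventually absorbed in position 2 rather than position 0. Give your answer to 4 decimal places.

Let h(s) be the probability of absorption at position 2 starting from transient state s. Then h(position 2) = 1 and h(position 0) = 0. By first-step analysis:
h(position 1) = 0.2·0 + 0.45·h(position 1) + 0.35·1
Solving: h(position 1) = 0.6364.
Starting from position 1, the probability is 0.6364.

0.6364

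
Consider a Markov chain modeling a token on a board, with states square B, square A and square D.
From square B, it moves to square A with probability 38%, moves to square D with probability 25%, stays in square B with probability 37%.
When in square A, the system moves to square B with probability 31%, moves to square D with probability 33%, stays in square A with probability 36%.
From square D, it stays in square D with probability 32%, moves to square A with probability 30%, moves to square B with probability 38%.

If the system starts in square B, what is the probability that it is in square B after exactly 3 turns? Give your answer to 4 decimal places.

0.3518

Propagate the distribution vector 3 turns from square B.
After 0 turns: (1.0000, 0.0000, 0.0000)
After 1 turn: (0.3700, 0.3800, 0.2500)
After 2 turns: (0.3497, 0.3524, 0.2979)
After 3 turns: (0.3518, 0.3491, 0.2990)
P(in square B after 3 turns) = 0.3518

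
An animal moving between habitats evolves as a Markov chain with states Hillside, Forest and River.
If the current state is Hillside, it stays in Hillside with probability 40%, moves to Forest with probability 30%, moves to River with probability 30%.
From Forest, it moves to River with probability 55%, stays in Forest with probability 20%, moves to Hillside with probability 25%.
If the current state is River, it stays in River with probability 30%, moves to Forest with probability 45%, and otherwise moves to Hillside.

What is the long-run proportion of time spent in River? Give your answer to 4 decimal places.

Let the stationary distribution be π with π = πP and π_1 + π_2 + π_3 = 1.
π_1 = 0.4·π_1 + 0.25·π_2 + 0.25·π_3
π_2 = 0.3·π_1 + 0.2·π_2 + 0.45·π_3
Solving with the normalization constraint gives π = (0.2941, 0.3247, 0.3812).
So the stationary probability of River is 0.3812.

0.3812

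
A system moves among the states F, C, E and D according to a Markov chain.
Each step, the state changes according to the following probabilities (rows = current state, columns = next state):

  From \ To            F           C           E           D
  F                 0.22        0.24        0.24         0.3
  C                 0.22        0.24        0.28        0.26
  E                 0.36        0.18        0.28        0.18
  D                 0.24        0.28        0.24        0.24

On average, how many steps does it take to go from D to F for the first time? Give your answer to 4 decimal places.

3.7546

Let t(s) be the expected number of steps to first reach F from state s, with t(F) = 0. Conditioning on the first step:
t(C) = 1 + 0.24·t(C) + 0.28·t(E) + 0.26·t(D)
t(E) = 1 + 0.18·t(C) + 0.28·t(E) + 0.18·t(D)
t(D) = 1 + 0.28·t(C) + 0.24·t(E) + 0.24·t(D)
Solving: t(C) = 3.8086, t(E) = 3.2797, t(D) = 3.7546.
Expected steps from D to F: 3.7546.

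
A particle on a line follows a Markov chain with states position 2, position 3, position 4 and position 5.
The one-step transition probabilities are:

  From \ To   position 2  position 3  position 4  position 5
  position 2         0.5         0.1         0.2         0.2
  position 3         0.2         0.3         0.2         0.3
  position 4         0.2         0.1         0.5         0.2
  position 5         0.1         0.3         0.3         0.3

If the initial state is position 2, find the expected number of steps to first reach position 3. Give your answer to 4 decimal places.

6.9231

Let t(s) be the expected number of steps to first reach position 3 from state s, with t(position 3) = 0. Conditioning on the first step:
t(position 2) = 1 + 0.5·t(position 2) + 0.2·t(position 4) + 0.2·t(position 5)
t(position 4) = 1 + 0.2·t(position 2) + 0.5·t(position 4) + 0.2·t(position 5)
t(position 5) = 1 + 0.1·t(position 2) + 0.3·t(position 4) + 0.3·t(position 5)
Solving: t(position 2) = 6.9231, t(position 4) = 6.9231, t(position 5) = 5.3846.
Expected steps from position 2 to position 3: 6.9231.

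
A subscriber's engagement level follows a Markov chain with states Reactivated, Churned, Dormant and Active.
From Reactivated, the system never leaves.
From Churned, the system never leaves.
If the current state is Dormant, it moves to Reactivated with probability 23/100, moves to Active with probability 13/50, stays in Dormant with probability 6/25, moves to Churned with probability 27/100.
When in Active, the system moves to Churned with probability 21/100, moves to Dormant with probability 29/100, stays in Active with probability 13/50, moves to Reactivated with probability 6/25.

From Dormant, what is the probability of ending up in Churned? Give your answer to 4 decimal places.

Let h(s) be the probability of absorption at Churned starting from transient state s. Then h(Churned) = 1 and h(Reactivated) = 0. By first-step analysis:
h(Dormant) = 0.23·0 + 0.27·1 + 0.24·h(Dormant) + 0.26·h(Active)
h(Active) = 0.24·0 + 0.21·1 + 0.29·h(Dormant) + 0.26·h(Active)
Solving: h(Dormant) = 0.5224, h(Active) = 0.4885.
Starting from Dormant, the probability is 0.5224.

0.5224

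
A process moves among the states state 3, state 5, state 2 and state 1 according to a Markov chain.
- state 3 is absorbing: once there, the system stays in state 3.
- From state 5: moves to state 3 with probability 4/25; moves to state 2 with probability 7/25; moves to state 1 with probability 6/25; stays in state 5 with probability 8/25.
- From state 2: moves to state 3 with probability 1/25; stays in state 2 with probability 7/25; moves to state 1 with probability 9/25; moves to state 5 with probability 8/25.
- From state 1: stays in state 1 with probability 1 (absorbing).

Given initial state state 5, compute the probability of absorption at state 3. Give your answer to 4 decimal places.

Let h(s) be the probability of absorption at state 3 starting from transient state s. Then h(state 3) = 1 and h(state 1) = 0. By first-step analysis:
h(state 5) = 0.16·1 + 0.32·h(state 5) + 0.28·h(state 2) + 0.24·0
h(state 2) = 0.04·1 + 0.32·h(state 5) + 0.28·h(state 2) + 0.36·0
Solving: h(state 5) = 0.3160, h(state 2) = 0.1960.
Starting from state 5, the probability is 0.3160.

0.3160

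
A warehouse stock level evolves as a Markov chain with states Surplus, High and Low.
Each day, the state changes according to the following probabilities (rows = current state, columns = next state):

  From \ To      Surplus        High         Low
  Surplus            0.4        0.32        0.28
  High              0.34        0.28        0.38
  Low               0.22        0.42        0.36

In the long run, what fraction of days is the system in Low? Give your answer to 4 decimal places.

0.3414

Let the stationary distribution be π with π = πP and π_1 + π_2 + π_3 = 1.
π_1 = 0.4·π_1 + 0.34·π_2 + 0.22·π_3
π_2 = 0.32·π_1 + 0.28·π_2 + 0.42·π_3
Solving with the normalization constraint gives π = (0.3181, 0.3405, 0.3414).
So the stationary probability of Low is 0.3414.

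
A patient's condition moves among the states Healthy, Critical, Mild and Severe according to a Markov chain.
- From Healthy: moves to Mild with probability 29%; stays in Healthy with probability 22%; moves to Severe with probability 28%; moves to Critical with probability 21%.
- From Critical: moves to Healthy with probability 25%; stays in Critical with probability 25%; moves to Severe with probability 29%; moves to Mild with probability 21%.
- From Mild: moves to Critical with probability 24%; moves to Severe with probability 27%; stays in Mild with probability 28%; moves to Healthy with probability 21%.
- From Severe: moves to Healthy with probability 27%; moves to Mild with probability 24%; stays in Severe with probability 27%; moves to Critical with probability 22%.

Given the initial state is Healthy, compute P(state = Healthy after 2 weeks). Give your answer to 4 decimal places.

Propagate the distribution vector 2 weeks from Healthy.
After 0 weeks: (1.0000, 0.0000, 0.0000, 0.0000)
After 1 week: (0.2200, 0.2100, 0.2900, 0.2800)
After 2 weeks: (0.2374, 0.2299, 0.2563, 0.2764)
P(in Healthy after 2 weeks) = 0.2374

0.2374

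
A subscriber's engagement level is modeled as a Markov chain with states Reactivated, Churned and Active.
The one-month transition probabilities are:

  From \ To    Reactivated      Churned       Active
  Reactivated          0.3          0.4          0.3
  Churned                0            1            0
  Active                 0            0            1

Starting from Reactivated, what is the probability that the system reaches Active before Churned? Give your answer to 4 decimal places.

Let h(s) be the probability of absorption at Active starting from transient state s. Then h(Active) = 1 and h(Churned) = 0. By first-step analysis:
h(Reactivated) = 0.3·h(Reactivated) + 0.4·0 + 0.3·1
Solving: h(Reactivated) = 0.4286.
Starting from Reactivated, the probability is 0.4286.

0.4286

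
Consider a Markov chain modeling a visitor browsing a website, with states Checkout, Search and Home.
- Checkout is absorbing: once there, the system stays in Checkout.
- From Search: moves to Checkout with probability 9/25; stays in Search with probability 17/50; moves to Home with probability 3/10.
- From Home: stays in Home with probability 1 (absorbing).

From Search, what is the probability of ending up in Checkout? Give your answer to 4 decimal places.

Let h(s) be the probability of absorption at Checkout starting from transient state s. Then h(Checkout) = 1 and h(Home) = 0. By first-step analysis:
h(Search) = 0.36·1 + 0.34·h(Search) + 0.3·0
Solving: h(Search) = 0.5455.
Starting from Search, the probability is 0.5455.

0.5455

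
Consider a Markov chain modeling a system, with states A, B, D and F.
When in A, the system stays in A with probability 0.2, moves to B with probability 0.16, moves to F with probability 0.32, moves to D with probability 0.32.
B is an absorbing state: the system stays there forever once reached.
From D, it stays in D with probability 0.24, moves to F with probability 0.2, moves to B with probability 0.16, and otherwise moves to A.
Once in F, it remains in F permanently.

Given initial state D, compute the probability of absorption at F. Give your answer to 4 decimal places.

0.6000

Let h(s) be the probability of absorption at F starting from transient state s. Then h(F) = 1 and h(B) = 0. By first-step analysis:
h(A) = 0.2·h(A) + 0.16·0 + 0.32·h(D) + 0.32·1
h(D) = 0.4·h(A) + 0.16·0 + 0.24·h(D) + 0.2·1
Solving: h(A) = 0.6400, h(D) = 0.6000.
Starting from D, the probability is 0.6000.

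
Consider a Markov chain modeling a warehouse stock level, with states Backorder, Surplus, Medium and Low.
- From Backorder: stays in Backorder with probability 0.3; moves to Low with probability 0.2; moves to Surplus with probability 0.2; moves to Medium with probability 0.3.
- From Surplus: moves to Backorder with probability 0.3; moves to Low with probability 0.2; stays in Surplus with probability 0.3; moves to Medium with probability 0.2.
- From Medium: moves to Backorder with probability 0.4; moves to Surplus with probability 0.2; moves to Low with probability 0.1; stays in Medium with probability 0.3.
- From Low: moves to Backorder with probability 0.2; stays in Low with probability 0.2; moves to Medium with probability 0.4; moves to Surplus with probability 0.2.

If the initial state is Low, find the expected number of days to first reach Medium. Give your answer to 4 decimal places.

3.0224

Let t(s) be the expected number of days to first reach Medium from state s, with t(Medium) = 0. Conditioning on the first day:
t(Backorder) = 1 + 0.3·t(Backorder) + 0.2·t(Surplus) + 0.2·t(Low)
t(Surplus) = 1 + 0.3·t(Backorder) + 0.3·t(Surplus) + 0.2·t(Low)
t(Low) = 1 + 0.2·t(Backorder) + 0.2·t(Surplus) + 0.2·t(Low)
Solving: t(Backorder) = 3.3582, t(Surplus) = 3.7313, t(Low) = 3.0224.
Expected days from Low to Medium: 3.0224.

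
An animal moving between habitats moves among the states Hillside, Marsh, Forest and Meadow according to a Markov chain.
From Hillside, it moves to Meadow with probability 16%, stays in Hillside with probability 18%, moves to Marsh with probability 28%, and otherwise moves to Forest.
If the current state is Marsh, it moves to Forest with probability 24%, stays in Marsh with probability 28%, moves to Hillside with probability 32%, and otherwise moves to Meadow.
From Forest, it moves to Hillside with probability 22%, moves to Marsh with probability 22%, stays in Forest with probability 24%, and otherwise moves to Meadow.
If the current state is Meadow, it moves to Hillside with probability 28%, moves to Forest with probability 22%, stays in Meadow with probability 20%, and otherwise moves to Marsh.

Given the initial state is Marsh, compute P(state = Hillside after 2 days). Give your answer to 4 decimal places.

0.2448

Propagate the distribution vector 2 days from Marsh.
After 0 days: (0.0000, 1.0000, 0.0000, 0.0000)
After 1 day: (0.3200, 0.2800, 0.2400, 0.1600)
After 2 days: (0.2448, 0.2688, 0.2816, 0.2048)
P(in Hillside after 2 days) = 0.2448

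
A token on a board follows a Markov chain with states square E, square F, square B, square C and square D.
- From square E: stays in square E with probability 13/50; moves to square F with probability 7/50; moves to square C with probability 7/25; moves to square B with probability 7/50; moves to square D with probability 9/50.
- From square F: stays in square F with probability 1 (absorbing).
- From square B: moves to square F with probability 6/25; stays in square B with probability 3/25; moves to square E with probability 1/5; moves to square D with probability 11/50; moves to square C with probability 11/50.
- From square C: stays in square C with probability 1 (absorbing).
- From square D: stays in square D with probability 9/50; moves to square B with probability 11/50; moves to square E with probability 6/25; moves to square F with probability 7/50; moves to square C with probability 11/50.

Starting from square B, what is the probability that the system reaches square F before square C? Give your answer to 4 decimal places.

0.4585

Let h(s) be the probability of absorption at square F starting from transient state s. Then h(square F) = 1 and h(square C) = 0. By first-step analysis:
h(square E) = 0.26·h(square E) + 0.14·1 + 0.14·h(square B) + 0.28·0 + 0.18·h(square D)
h(square B) = 0.2·h(square E) + 0.24·1 + 0.12·h(square B) + 0.22·0 + 0.22·h(square D)
h(square D) = 0.24·h(square E) + 0.14·1 + 0.22·h(square B) + 0.22·0 + 0.18·h(square D)
Solving: h(square E) = 0.3740, h(square B) = 0.4585, h(square D) = 0.4032.
Starting from square B, the probability is 0.4585.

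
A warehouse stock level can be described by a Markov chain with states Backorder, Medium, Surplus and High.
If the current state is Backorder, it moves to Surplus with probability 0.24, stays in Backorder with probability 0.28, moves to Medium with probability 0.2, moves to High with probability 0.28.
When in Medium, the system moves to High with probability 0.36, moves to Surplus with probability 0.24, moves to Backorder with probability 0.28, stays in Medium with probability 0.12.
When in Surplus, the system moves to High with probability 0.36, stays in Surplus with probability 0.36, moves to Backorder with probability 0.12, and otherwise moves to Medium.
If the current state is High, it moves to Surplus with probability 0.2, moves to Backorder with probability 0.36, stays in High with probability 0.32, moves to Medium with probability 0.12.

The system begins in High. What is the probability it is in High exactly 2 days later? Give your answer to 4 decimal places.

0.3184

Propagate the distribution vector 2 days from High.
After 0 days: (0.0000, 0.0000, 0.0000, 1.0000)
After 1 day: (0.3600, 0.1200, 0.2000, 0.3200)
After 2 days: (0.2736, 0.1568, 0.2512, 0.3184)
P(in High after 2 days) = 0.3184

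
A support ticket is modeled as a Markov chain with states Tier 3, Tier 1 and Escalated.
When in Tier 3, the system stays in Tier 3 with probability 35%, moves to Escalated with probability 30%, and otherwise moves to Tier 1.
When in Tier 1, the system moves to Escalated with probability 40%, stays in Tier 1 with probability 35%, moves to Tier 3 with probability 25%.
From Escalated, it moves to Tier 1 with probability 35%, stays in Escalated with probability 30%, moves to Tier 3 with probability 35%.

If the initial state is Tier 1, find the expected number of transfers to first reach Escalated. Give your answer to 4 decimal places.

Let t(s) be the expected number of transfers to first reach Escalated from state s, with t(Escalated) = 0. Conditioning on the first transfer:
t(Tier 3) = 1 + 0.35·t(Tier 3) + 0.35·t(Tier 1)
t(Tier 1) = 1 + 0.25·t(Tier 3) + 0.35·t(Tier 1)
Solving: t(Tier 3) = 2.9851, t(Tier 1) = 2.6866.
Expected transfers from Tier 1 to Escalated: 2.6866.

2.6866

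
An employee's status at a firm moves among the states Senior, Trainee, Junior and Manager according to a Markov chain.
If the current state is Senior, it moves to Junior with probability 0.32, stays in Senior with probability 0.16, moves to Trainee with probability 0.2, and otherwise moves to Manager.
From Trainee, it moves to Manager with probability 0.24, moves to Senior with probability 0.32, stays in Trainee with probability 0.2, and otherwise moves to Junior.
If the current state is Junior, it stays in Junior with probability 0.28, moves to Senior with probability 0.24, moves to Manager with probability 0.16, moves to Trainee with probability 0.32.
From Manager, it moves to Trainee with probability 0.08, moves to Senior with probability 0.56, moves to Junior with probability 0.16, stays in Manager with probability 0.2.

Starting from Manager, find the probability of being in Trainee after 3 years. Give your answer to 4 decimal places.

Propagate the distribution vector 3 years from Manager.
After 0 years: (0.0000, 0.0000, 0.0000, 1.0000)
After 1 year: (0.5600, 0.0800, 0.1600, 0.2000)
After 2 years: (0.2656, 0.1952, 0.2752, 0.2640)
After 3 years: (0.3188, 0.2013, 0.2511, 0.2287)
P(in Trainee after 3 years) = 0.2013

0.2013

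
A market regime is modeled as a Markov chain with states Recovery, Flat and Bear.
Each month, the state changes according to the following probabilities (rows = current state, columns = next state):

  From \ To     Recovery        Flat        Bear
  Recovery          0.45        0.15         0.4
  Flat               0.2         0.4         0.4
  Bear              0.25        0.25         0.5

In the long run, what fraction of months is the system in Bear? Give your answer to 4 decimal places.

0.4444

Let the stationary distribution be π with π = πP and π_1 + π_2 + π_3 = 1.
π_1 = 0.45·π_1 + 0.2·π_2 + 0.25·π_3
π_2 = 0.15·π_1 + 0.4·π_2 + 0.25·π_3
Solving with the normalization constraint gives π = (0.2963, 0.2593, 0.4444).
So the stationary probability of Bear is 0.4444.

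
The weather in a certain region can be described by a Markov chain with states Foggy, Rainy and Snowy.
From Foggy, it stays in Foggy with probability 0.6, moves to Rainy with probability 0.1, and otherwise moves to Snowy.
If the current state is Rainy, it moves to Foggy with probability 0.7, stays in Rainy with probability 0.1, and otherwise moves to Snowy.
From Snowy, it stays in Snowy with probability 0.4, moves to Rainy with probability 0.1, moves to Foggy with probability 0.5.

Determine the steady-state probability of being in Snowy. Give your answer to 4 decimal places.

Let the stationary distribution be π with π = πP and π_1 + π_2 + π_3 = 1.
π_1 = 0.6·π_1 + 0.7·π_2 + 0.5·π_3
π_2 = 0.1·π_1 + 0.1·π_2 + 0.1·π_3
Solving with the normalization constraint gives π = (0.5778, 0.1000, 0.3222).
So the stationary probability of Snowy is 0.3222.

0.3222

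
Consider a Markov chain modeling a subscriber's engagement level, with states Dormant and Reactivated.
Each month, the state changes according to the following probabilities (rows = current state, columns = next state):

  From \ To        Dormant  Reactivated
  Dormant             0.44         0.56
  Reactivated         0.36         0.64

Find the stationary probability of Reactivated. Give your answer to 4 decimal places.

0.6087

Let the stationary distribution be π with π = πP and π_1 + π_2 = 1.
π_1 = 0.44·π_1 + 0.36·π_2
Solving with the normalization constraint gives π = (0.3913, 0.6087).
So the stationary probability of Reactivated is 0.6087.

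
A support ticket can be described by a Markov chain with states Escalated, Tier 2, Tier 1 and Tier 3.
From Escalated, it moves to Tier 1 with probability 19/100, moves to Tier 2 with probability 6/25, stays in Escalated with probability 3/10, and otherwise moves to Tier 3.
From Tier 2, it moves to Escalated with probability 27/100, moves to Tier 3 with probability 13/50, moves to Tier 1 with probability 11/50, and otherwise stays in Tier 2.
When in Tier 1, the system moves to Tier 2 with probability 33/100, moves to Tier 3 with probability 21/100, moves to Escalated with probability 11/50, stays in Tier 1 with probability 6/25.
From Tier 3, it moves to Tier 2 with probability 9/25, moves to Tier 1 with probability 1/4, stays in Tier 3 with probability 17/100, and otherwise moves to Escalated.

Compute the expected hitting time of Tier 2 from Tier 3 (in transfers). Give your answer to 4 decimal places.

3.0835

Let t(s) be the expected number of transfers to first reach Tier 2 from state s, with t(Tier 2) = 0. Conditioning on the first transfer:
t(Escalated) = 1 + 0.3·t(Escalated) + 0.19·t(Tier 1) + 0.27·t(Tier 3)
t(Tier 1) = 1 + 0.22·t(Escalated) + 0.24·t(Tier 1) + 0.21·t(Tier 3)
t(Tier 3) = 1 + 0.22·t(Escalated) + 0.25·t(Tier 1) + 0.17·t(Tier 3)
Solving: t(Escalated) = 3.4797, t(Tier 1) = 3.1751, t(Tier 3) = 3.0835.
Expected transfers from Tier 3 to Tier 2: 3.0835.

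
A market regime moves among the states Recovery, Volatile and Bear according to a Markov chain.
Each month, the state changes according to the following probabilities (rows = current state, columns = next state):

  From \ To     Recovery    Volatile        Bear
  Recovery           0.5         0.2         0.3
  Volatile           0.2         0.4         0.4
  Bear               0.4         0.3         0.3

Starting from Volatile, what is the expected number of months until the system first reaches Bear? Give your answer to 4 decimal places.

Let t(s) be the expected number of months to first reach Bear from state s, with t(Bear) = 0. Conditioning on the first month:
t(Recovery) = 1 + 0.5·t(Recovery) + 0.2·t(Volatile)
t(Volatile) = 1 + 0.2·t(Recovery) + 0.4·t(Volatile)
Solving: t(Recovery) = 3.0769, t(Volatile) = 2.6923.
Expected months from Volatile to Bear: 2.6923.

2.6923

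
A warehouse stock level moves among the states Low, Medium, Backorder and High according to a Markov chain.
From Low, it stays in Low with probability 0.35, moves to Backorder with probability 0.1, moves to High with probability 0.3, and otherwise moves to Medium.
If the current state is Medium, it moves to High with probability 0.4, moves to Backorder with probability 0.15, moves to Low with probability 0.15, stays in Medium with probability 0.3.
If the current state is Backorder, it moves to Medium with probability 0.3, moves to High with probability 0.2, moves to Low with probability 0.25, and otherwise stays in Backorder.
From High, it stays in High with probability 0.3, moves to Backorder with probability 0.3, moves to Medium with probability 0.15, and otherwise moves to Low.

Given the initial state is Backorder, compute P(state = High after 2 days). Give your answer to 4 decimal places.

Propagate the distribution vector 2 days from Backorder.
After 0 days: (0.0000, 0.0000, 1.0000, 0.0000)
After 1 day: (0.2500, 0.3000, 0.2500, 0.2000)
After 2 days: (0.2450, 0.2575, 0.1925, 0.3050)
P(in High after 2 days) = 0.3050

0.3050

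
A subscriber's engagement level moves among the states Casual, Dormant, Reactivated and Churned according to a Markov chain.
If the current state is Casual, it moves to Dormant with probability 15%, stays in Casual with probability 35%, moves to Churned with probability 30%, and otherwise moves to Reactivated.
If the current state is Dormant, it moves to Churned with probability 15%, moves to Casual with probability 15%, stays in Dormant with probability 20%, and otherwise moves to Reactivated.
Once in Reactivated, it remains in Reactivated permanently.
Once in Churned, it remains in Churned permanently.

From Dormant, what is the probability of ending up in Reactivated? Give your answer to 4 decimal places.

0.7136

Let h(s) be the probability of absorption at Reactivated starting from transient state s. Then h(Reactivated) = 1 and h(Churned) = 0. By first-step analysis:
h(Casual) = 0.35·h(Casual) + 0.15·h(Dormant) + 0.2·1 + 0.3·0
h(Dormant) = 0.15·h(Casual) + 0.2·h(Dormant) + 0.5·1 + 0.15·0
Solving: h(Casual) = 0.4724, h(Dormant) = 0.7136.
Starting from Dormant, the probability is 0.7136.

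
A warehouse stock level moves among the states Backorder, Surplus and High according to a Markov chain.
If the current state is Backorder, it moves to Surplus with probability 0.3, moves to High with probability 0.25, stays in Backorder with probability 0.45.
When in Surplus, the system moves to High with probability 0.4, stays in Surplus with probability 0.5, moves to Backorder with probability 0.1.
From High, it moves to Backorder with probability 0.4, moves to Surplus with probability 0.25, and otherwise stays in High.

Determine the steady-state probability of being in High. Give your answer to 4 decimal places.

0.3368

Let the stationary distribution be π with π = πP and π_1 + π_2 + π_3 = 1.
π_1 = 0.45·π_1 + 0.1·π_2 + 0.4·π_3
π_2 = 0.3·π_1 + 0.5·π_2 + 0.25·π_3
Solving with the normalization constraint gives π = (0.3093, 0.3540, 0.3368).
So the stationary probability of High is 0.3368.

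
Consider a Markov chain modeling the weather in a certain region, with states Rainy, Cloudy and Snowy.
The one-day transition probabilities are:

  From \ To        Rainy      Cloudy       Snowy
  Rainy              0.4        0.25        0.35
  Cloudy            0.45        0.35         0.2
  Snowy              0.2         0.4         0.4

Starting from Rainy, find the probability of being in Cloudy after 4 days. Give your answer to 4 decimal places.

0.3308

Propagate the distribution vector 4 days from Rainy.
After 0 days: (1.0000, 0.0000, 0.0000)
After 1 day: (0.4000, 0.2500, 0.3500)
After 2 days: (0.3425, 0.3275, 0.3300)
After 3 days: (0.3504, 0.3323, 0.3174)
After 4 days: (0.3531, 0.3308, 0.3160)
P(in Cloudy after 4 days) = 0.3308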